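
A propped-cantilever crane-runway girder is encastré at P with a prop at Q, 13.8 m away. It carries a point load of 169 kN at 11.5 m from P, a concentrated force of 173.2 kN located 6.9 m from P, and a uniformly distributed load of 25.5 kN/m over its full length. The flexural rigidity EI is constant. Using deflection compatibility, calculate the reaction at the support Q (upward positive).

R_Q = 313.2 kN

Take the reaction at Q as the redundant and release it; the primary structure is a cantilever fixed at P.
Deflection at Q on the released cantilever, summing each load's contribution:
  point load 169 at a = 11.5: Pa²(3L − a)/(6EI) = 111379/EI
  point load 173.2 at a = 6.9: Pa²(3L − a)/(6EI) = 47415/EI
  UDL 25.5: wL⁴/(8EI) = 115602/EI
  δ_0 = 274396/EI
Tip deflection under a unit load at Q: L³/(3EI) = 876/EI.
Compatibility at Q: δ_0 − R_Q·δ_{QQ} = 0, so R_Q = 274396/876 = 313.2 kN.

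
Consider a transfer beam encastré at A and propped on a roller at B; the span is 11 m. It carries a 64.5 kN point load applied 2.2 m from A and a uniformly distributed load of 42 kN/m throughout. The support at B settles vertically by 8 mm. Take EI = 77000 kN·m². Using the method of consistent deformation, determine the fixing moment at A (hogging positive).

M_A = 752.7 kN·m

Release the roller at B. Primary structure: cantilever fixed at A.
Primary-structure tip deflection at B by superposition:
  point load 64.5 at a = 2.2: Pa²(3L − a)/(6EI) = 1603/EI
  UDL 42: wL⁴/(8EI) = 76865/EI
  δ_0 = 78468/EI
Tip deflection under a unit load at B: L³/(3EI) = 443.7/EI.
With EI = 77000 kN·m²: δ_0 = 1.0191 m and δ_{BB} = 0.005762 m/kN.
Compatibility — the beam at B must follow the support down by 0.008 m: δ_0 − R_B·δ_{BB} = 0.008, so R_B = (1.0191 − 0.008)/0.005762 = 175.5 kN.
Moment equilibrium about A: M_A = Σ(load moments about A) − R_B·L = 2683 − 175.5×11 = 752.7 kN·m.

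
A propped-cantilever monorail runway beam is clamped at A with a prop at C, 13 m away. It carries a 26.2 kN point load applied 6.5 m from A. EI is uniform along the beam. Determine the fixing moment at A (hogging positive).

Choose R_C as the redundant. The primary structure is the cantilever fixed at A.
Downward deflection at the released point C due to the loads:
  point load 26.2 at a = 6.5: Pa²(3L − a)/(6EI) = 5996/EI
Tip deflection under a unit load at C: L³/(3EI) = 732.3/EI.
Compatibility at C: δ_0 − R_C·δ_{CC} = 0, so R_C = 5996/732.3 = 8.188 kN.
Moment equilibrium about A: M_A = Σ(load moments about A) − R_C·L = 170.3 − 8.188×13 = 63.86 kN·m.

M_A = 63.86 kN·m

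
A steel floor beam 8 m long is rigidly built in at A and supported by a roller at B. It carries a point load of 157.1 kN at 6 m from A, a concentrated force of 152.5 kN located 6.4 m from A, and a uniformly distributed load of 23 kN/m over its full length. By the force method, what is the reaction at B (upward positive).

Take the reaction at B as the redundant and release it; the primary structure is a cantilever fixed at A.
Free-end deflection of the primary structure under the applied loading (downward +):
  point load 157.1 at a = 6: Pa²(3L − a)/(6EI) = 16967/EI
  point load 152.5 at a = 6.4: Pa²(3L − a)/(6EI) = 18323/EI
  UDL 23: wL⁴/(8EI) = 11776/EI
  δ_0 = 47066/EI
Tip deflection under a unit load at B: L³/(3EI) = 170.7/EI.
Compatibility at B: δ_0 − R_B·δ_{BB} = 0, so R_B = 47066/170.7 = 275.8 kN.

R_B = 275.8 kN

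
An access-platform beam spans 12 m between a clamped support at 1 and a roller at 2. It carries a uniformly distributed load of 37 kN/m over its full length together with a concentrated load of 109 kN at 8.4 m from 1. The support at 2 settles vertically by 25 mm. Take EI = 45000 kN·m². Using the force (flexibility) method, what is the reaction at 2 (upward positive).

Choose R_2 as the redundant. The primary structure is the cantilever fixed at 1.
Primary-structure tip deflection at 2 by superposition:
  UDL 37: wL⁴/(8EI) = 95904/EI
  point load 109 at a = 8.4: Pa²(3L − a)/(6EI) = 35379/EI
  δ_0 = 131283/EI
Tip deflection under a unit load at 2: L³/(3EI) = 576/EI.
With EI = 45000 kN·m²: δ_0 = 2.9174 m and δ_{22} = 0.0128 m/kN.
Compatibility — the beam at 2 must follow the support down by 0.025 m: δ_0 − R_2·δ_{22} = 0.025, so R_2 = (2.9174 − 0.025)/0.0128 = 226 kN.

R_2 = 226 kN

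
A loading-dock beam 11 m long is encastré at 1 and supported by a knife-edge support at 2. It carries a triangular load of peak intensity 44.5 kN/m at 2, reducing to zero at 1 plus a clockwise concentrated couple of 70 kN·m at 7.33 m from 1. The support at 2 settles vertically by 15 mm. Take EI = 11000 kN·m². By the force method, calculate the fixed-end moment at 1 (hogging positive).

Release the roller at 2. Primary structure: cantilever fixed at 1.
Primary-structure tip deflection at 2 by superposition:
  triangular load, peak 44.5 at the free end: 11w₀L⁴/(120EI) = 59723/EI
  clockwise couple 70 at a = 7.33: M₀a(2L − a)/(2EI) = 3764/EI
  δ_0 = 63487/EI
Tip deflection under a unit load at 2: L³/(3EI) = 443.7/EI.
With EI = 11000 kN·m²: δ_0 = 5.7715 m and δ_{22} = 0.040333 m/kN.
Compatibility — the beam at 2 must follow the support down by 0.015 m: δ_0 − R_2·δ_{22} = 0.015, so R_2 = (5.7715 − 0.015)/0.040333 = 142.7 kN.
Moment equilibrium about 1: M_1 = Σ(load moments about 1) − R_2·L = 1865 − 142.7×11 = 294.9 kN·m.

M_1 = 294.9 kN·m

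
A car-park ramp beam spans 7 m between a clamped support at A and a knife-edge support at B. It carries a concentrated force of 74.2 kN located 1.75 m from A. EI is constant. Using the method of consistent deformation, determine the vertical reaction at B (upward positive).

Release the roller at B. Primary structure: cantilever fixed at A.
Downward deflection at the released point B due to the loads:
  point load 74.2 at a = 1.75: Pa²(3L − a)/(6EI) = 729.1/EI
Tip deflection under a unit load at B: L³/(3EI) = 114.3/EI.
The prop prevents deflection at B: R_B = δ_0/δ_{BB} = 729.1/114.3 = 6.377 kN.

R_B = 6.377 kN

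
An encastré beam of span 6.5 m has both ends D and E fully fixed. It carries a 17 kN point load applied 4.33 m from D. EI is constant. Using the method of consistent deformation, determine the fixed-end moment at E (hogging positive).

Release both end moments; the primary structure is a simply-supported span DE with redundants M_D and M_E.
On the primary (simply-supported) span, the end slopes from the loading are:
  at D: point load 17 at a = 4.33: Pab(L + b)/(6LEI) = 35.51/EI
  at E: point load 17 at a = 4.33: Pab(L + a)/(6LEI) = 44.36/EI
  θ_D0 = 35.51/EI,  θ_E0 = 44.36/EI
Flexibility coefficients: a unit moment at one end gives L/(3EI) there and L/(6EI) at the far end, so f₁₁ = f₂₂ = 2.167/EI and f₁₂ = f₂₁ = 1.083/EI.
Compatibility — zero rotation at each built-in end:
  2.167 M_D + 1.083 M_E = 35.51
  1.083 M_D + 2.167 M_E = 44.36
Solving the pair gives M_D = 8.204 kN·m and M_E = 16.37 kN·m (hogging).

M_E = 16.37 kN·m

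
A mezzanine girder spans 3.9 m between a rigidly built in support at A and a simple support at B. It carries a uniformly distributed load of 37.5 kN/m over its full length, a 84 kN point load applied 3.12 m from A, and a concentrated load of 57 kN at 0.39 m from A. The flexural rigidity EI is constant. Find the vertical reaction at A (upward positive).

Remove the prop at B; the released (primary) structure is a cantilever built in at A.
Deflection at B on the released cantilever, summing each load's contribution:
  UDL 37.5: wL⁴/(8EI) = 1084/EI
  point load 84 at a = 3.12: Pa²(3L − a)/(6EI) = 1169/EI
  point load 57 at a = 0.39: Pa²(3L − a)/(6EI) = 16.34/EI
  δ_0 = 2270/EI
Tip deflection under a unit load at B: L³/(3EI) = 19.77/EI.
Compatibility at B: δ_0 − R_B·δ_{BB} = 0, so R_B = 2270/19.77 = 114.8 kN.
Vertical equilibrium: R_A = ΣP − R_B = 287.2 − 114.8 = 172.4 kN.

R_A = 172.4 kN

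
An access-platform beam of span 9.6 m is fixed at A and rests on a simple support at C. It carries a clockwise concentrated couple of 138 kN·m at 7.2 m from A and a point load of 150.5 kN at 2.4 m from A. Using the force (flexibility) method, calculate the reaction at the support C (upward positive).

Release the roller at C. Primary structure: cantilever fixed at A.
Primary-structure tip deflection at C by superposition:
  clockwise couple 138 at a = 7.2: M₀a(2L − a)/(2EI) = 5962/EI
  point load 150.5 at a = 2.4: Pa²(3L − a)/(6EI) = 3814/EI
  δ_0 = 9776/EI
Tip deflection under a unit load at C: L³/(3EI) = 294.9/EI.
The prop prevents deflection at C: R_C = δ_0/δ_{CC} = 9776/294.9 = 33.15 kN.

R_C = 33.15 kN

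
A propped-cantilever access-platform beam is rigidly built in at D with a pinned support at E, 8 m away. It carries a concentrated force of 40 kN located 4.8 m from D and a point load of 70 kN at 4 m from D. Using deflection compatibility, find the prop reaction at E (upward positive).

Take the reaction at E as the redundant and release it; the primary structure is a cantilever fixed at D.
Primary-structure tip deflection at E by superposition:
  point load 40 at a = 4.8: Pa²(3L − a)/(6EI) = 2949/EI
  point load 70 at a = 4: Pa²(3L − a)/(6EI) = 3733/EI
  δ_0 = 6682/EI
Flexibility coefficient — unit upward force at E: δ_{EE} = L³/(3EI) = 170.7/EI.
The prop prevents deflection at E: R_E = δ_0/δ_{EE} = 6682/170.7 = 39.16 kN.

R_E = 39.16 kN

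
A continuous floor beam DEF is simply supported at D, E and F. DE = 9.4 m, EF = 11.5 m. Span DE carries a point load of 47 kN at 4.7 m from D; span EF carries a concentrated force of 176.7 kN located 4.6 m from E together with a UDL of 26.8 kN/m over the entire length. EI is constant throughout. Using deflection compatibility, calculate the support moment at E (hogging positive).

M_E = 495.7 kN·m

Insert a hinge at E; M_E is the redundant, and each span becomes simply supported.
Rotations at E on the released spans (each span's end-slope, ×1/EI):
  span DE: point load 47 at a = 4.7: Pab(L + a)/(6LEI) = 259.6/EI
  span EF: point load 176.7 at a = 4.6: Pab(L + b)/(6LEI) = 1496/EI
  span EF: UDL 26.8: wL³/(24EI) = 1698/EI
  relative rotation θ_0 = (259.6 + 3194)/EI = 3453/EI
A unit hogging moment at E produces rotation L₁/(3EI) + L₂/(3EI) = 6.967/EI.
Compatibility: M_E·(L₁+L₂)/(3EI) = θ_0, giving M_E = 495.7 kN·m (hogging).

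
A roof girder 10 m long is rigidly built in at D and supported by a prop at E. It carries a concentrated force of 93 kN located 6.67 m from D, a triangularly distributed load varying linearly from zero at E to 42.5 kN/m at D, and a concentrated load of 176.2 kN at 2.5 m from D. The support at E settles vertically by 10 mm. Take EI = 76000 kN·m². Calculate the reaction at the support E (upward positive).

Choose R_E as the redundant. The primary structure is the cantilever fixed at D.
Downward deflection at the released point E due to the loads:
  point load 93 at a = 6.67: Pa²(3L − a)/(6EI) = 16088/EI
  triangular load, peak 42.5 at the fixed end: w₀L⁴/(30EI) = 14167/EI
  point load 176.2 at a = 2.5: Pa²(3L − a)/(6EI) = 5047/EI
  δ_0 = 35302/EI
Tip deflection under a unit load at E: L³/(3EI) = 333.3/EI.
With EI = 76000 kN·m²: δ_0 = 0.4645 m and δ_{EE} = 0.004386 m/kN.
Compatibility — the beam at E must follow the support down by 0.01 m: δ_0 − R_E·δ_{EE} = 0.01, so R_E = (0.4645 − 0.01)/0.004386 = 103.6 kN.

R_E = 103.6 kN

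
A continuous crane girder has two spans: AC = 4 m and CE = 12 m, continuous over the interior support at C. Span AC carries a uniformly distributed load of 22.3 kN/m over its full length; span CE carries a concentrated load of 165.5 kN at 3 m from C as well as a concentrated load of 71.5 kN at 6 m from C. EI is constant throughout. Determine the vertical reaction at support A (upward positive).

R_A = -49.44 kN

Take M_C as the redundant. Released structure: two simple spans AC and CE with a hinge at C.
End slopes at the hinge C, treating each span as simply supported:
  span AC: UDL 22.3: wL³/(24EI) = 59.47/EI
  span CE: point load 165.5 at a = 3: Pab(L + b)/(6LEI) = 1303/EI
  span CE: point load 71.5 at a = 6: Pab(L + b)/(6LEI) = 643.5/EI
  relative rotation θ_0 = (59.47 + 1947)/EI = 2006/EI
A unit hogging moment at C produces rotation L₁/(3EI) + L₂/(3EI) = 5.333/EI.
Compatibility: M_C·(L₁+L₂)/(3EI) = θ_0, giving M_C = 376.2 kN·m (hogging).
Span AC, ΣM about A with M_C applied at C: R_C^{AC}·4 = 178.4 + 376.2, so R_C^{AC} = 138.6 kN and R_A = 89.2 − 138.6 = -49.44 kN.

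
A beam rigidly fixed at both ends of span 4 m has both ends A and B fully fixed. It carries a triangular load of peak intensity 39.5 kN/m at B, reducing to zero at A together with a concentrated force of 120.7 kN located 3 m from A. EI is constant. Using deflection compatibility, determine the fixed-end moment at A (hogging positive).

M_A = 43.7 kN·m

Release both end moments; the primary structure is a simply-supported span AB with redundants M_A and M_B.
End rotations of the released simple span under the applied load (×1/EI):
  at A: triangular load, peak 39.5: 7w₀L³/(360EI) = 49.16/EI
  at B: triangular load, peak 39.5: w₀L³/(45EI) = 56.18/EI
  at A: point load 120.7 at a = 3: Pab(L + b)/(6LEI) = 75.44/EI
  at B: point load 120.7 at a = 3: Pab(L + a)/(6LEI) = 105.6/EI
  θ_A0 = 124.6/EI,  θ_B0 = 161.8/EI
Flexibility coefficients: a unit moment at one end gives L/(3EI) there and L/(6EI) at the far end, so f₁₁ = f₂₂ = 1.333/EI and f₁₂ = f₂₁ = 0.6667/EI.
Compatibility — zero rotation at each built-in end:
  1.333 M_A + 0.6667 M_B = 124.6
  0.6667 M_A + 1.333 M_B = 161.8
Solving the pair gives M_A = 43.7 kN·m and M_B = 99.49 kN·m (hogging).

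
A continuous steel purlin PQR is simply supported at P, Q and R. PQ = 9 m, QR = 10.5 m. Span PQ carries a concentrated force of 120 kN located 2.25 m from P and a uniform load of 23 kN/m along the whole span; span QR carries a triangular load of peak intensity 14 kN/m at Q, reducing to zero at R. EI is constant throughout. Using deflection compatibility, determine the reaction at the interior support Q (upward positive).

R_Q = 228.2 kN

Take M_Q as the redundant. Released structure: two simple spans PQ and QR with a hinge at Q.
Rotations at Q on the released spans (each span's end-slope, ×1/EI):
  span PQ: point load 120 at a = 2.25: Pab(L + a)/(6LEI) = 379.7/EI
  span PQ: UDL 23: wL³/(24EI) = 698.6/EI
  span QR: triangular load, peak 14: w₀L³/(45EI) = 360.1/EI
  relative rotation θ_0 = (1078 + 360.1)/EI = 1438/EI
A unit hogging moment at Q produces rotation L₁/(3EI) + L₂/(3EI) = 6.5/EI.
Slope continuity at Q: θ_0 = M_Q·6.5/EI, so M_Q = 1438/6.5 = 221.3 kN·m (hogging).
Span PQ, ΣM about P with M_Q applied at Q: R_Q^{PQ}·9 = 1202 + 221.3, so R_Q^{PQ} = 158.1 kN and R_P = 327 − 158.1 = 168.9 kN.
Span QR, ΣM about R: R_Q^{QR}·10.5 = 514.5 + 221.3, so R_Q^{QR} = 70.08 kN and R_R = 73.5 − 70.08 = 3.424 kN.
R_Q = 158.1 + 70.08 = 228.2 kN.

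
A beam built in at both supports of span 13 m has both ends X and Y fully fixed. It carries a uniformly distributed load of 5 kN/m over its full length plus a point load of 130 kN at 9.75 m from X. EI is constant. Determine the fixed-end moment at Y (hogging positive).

Take the two fixed-end moments M_X, M_Y as redundants; the released structure is the simple span XY.
On the primary (simply-supported) span, the end slopes from the loading are:
  at X: UDL 5: wL³/(24EI) = 457.7/EI
  at Y: UDL 5: wL³/(24EI) = 457.7/EI
  at X: point load 130 at a = 9.75: Pab(L + b)/(6LEI) = 858.2/EI
  at Y: point load 130 at a = 9.75: Pab(L + a)/(6LEI) = 1201/EI
  θ_X0 = 1316/EI,  θ_Y0 = 1659/EI
Flexibility coefficients: a unit moment at one end gives L/(3EI) there and L/(6EI) at the far end, so f₁₁ = f₂₂ = 4.333/EI and f₁₂ = f₂₁ = 2.167/EI.
Compatibility — zero rotation at each built-in end:
  4.333 M_X + 2.167 M_Y = 1316
  2.167 M_X + 4.333 M_Y = 1659
Solving the pair gives M_X = 149.6 kN·m and M_Y = 308.1 kN·m (hogging).

M_Y = 308.1 kN·m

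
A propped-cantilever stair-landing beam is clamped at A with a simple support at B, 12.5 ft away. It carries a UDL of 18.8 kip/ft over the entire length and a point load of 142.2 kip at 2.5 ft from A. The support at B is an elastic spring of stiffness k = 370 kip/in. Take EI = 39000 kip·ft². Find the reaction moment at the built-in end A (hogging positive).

Take the reaction at B as the redundant and release it; the primary structure is a cantilever fixed at A.
Primary-structure tip deflection at B by superposition:
  UDL 18.8: wL⁴/(8EI) = 57373/EI
  point load 142.2 at a = 2.5: Pa²(3L − a)/(6EI) = 5184/EI
  δ_0 = 62557/EI
Flexibility coefficient — unit upward force at B: δ_{BB} = L³/(3EI) = 651/EI.
With EI = 39000 kip·ft²: δ_0 = 1.604 ft and δ_{BB} = 0.016693 ft/kip.
Compatibility — the spring shortens by R_B/k under the reaction it provides: δ_0 − R_B·δ_{BB} = R_B/k. With 1/k = 1/(370×12) ft/kip = 0.000225 ft/kip, R_B = δ_0 / (δ_{BB} + 1/k) = 1.604 / (0.016693 + 0.000225) = 94.81 kip.
Moment equilibrium about A: M_A = Σ(load moments about A) − R_B·L = 1824 − 94.81×12.5 = 639.1 kip·ft.

M_A = 639.1 kip·ft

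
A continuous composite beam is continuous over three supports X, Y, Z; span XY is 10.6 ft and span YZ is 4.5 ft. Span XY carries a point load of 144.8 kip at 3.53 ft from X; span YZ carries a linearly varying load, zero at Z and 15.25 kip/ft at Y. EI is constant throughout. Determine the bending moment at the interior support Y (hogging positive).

Take M_Y as the redundant. Released structure: two simple spans XY and YZ with a hinge at Y.
Rotations at Y on the released spans (each span's end-slope, ×1/EI):
  span XY: point load 144.8 at a = 3.53: Pab(L + a)/(6LEI) = 802.9/EI
  span YZ: triangular load, peak 15.25: w₀L³/(45EI) = 30.88/EI
  relative rotation θ_0 = (802.9 + 30.88)/EI = 833.8/EI
A unit hogging moment at Y produces rotation L₁/(3EI) + L₂/(3EI) = 5.033/EI.
Slope continuity at Y: θ_0 = M_Y·5.033/EI, so M_Y = 833.8/5.033 = 165.6 kip·ft (hogging).

M_Y = 165.6 kip·ft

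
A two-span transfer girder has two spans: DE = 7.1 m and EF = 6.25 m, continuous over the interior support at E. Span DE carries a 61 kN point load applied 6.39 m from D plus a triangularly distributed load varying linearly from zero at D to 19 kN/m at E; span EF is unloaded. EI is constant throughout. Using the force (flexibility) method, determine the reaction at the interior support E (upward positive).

Insert a hinge at E; M_E is the redundant, and each span becomes simply supported.
End slopes at the hinge E, treating each span as simply supported:
  span DE: point load 61 at a = 6.39: Pab(L + a)/(6LEI) = 87.64/EI
  span DE: triangular load, peak 19: w₀L³/(45EI) = 151.1/EI
  relative rotation θ_0 = (238.8 + 0)/EI = 238.8/EI
A unit hogging moment at E produces rotation L₁/(3EI) + L₂/(3EI) = 4.45/EI.
Compatibility: M_E·(L₁+L₂)/(3EI) = θ_0, giving M_E = 53.65 kN·m (hogging).
Span DE, ΣM about D with M_E applied at E: R_E^{DE}·7.1 = 709.1 + 53.65, so R_E^{DE} = 107.4 kN and R_D = 128.4 − 107.4 = 21.03 kN.
Span EF, ΣM about F: R_E^{EF}·6.25 = 0 + 53.65, so R_E^{EF} = 8.584 kN and R_F = 0 − 8.584 = -8.584 kN.
R_E = 107.4 + 8.584 = 116 kN.

R_E = 116 kN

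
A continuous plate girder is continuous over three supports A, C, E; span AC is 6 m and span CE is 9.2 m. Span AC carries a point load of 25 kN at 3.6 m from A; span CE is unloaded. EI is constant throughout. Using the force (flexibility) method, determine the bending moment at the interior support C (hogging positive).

Take M_C as the redundant. Released structure: two simple spans AC and CE with a hinge at C.
Discontinuity in slope at C on the released structure — sum the simple-span end rotations:
  span AC: point load 25 at a = 3.6: Pab(L + a)/(6LEI) = 57.6/EI
  relative rotation θ_0 = (57.6 + 0)/EI = 57.6/EI
A unit hogging moment at C produces rotation L₁/(3EI) + L₂/(3EI) = 5.067/EI.
Slope continuity at C: θ_0 = M_C·5.067/EI, so M_C = 57.6/5.067 = 11.37 kN·m (hogging).

M_C = 11.37 kN·m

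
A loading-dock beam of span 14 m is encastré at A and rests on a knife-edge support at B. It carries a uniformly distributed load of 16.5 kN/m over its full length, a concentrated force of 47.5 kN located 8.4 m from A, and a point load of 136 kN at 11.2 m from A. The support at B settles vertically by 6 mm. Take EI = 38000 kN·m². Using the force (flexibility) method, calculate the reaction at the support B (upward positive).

R_B = 202.6 kN

Choose R_B as the redundant. The primary structure is the cantilever fixed at A.
Downward deflection at the released point B due to the loads:
  UDL 16.5: wL⁴/(8EI) = 79233/EI
  point load 47.5 at a = 8.4: Pa²(3L − a)/(6EI) = 18769/EI
  point load 136 at a = 11.2: Pa²(3L − a)/(6EI) = 87574/EI
  δ_0 = 185576/EI
Tip deflection under a unit load at B: L³/(3EI) = 914.7/EI.
With EI = 38000 kN·m²: δ_0 = 4.8836 m and δ_{BB} = 0.02407 m/kN.
Compatibility — the beam at B must follow the support down by 0.006 m: δ_0 − R_B·δ_{BB} = 0.006, so R_B = (4.8836 − 0.006)/0.02407 = 202.6 kN.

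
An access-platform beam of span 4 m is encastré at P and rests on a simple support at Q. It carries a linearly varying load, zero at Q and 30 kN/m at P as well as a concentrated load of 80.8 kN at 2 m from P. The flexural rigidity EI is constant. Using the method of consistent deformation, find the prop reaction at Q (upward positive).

R_Q = 37.25 kN

Release the roller at Q. Primary structure: cantilever fixed at P.
Deflection at Q on the released cantilever, summing each load's contribution:
  triangular load, peak 30 at the fixed end: w₀L⁴/(30EI) = 256/EI
  point load 80.8 at a = 2: Pa²(3L − a)/(6EI) = 538.7/EI
  δ_0 = 794.7/EI
Tip deflection under a unit load at Q: L³/(3EI) = 21.33/EI.
Compatibility at Q: δ_0 − R_Q·δ_{QQ} = 0, so R_Q = 794.7/21.33 = 37.25 kN.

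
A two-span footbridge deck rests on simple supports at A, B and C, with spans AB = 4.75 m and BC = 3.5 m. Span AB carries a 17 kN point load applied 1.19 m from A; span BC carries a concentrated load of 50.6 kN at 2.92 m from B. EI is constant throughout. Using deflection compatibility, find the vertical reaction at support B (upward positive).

Take M_B as the redundant. Released structure: two simple spans AB and BC with a hinge at B.
Rotations at B on the released spans (each span's end-slope, ×1/EI):
  span AB: point load 17 at a = 1.19: Pab(L + a)/(6LEI) = 15.01/EI
  span BC: point load 50.6 at a = 2.92: Pab(L + b)/(6LEI) = 16.65/EI
  relative rotation θ_0 = (15.01 + 16.65)/EI = 31.66/EI
A unit hogging moment at B produces rotation L₁/(3EI) + L₂/(3EI) = 2.75/EI.
Compatibility: M_B·(L₁+L₂)/(3EI) = θ_0, giving M_B = 11.51 kN·m (hogging).
Span AB, ΣM about A with M_B applied at B: R_B^{AB}·4.75 = 20.23 + 11.51, so R_B^{AB} = 6.683 kN and R_A = 17 − 6.683 = 10.32 kN.
Span BC, ΣM about C: R_B^{BC}·3.5 = 29.35 + 11.51, so R_B^{BC} = 11.67 kN and R_C = 50.6 − 11.67 = 38.93 kN.
R_B = 6.683 + 11.67 = 18.36 kN.

R_B = 18.36 kN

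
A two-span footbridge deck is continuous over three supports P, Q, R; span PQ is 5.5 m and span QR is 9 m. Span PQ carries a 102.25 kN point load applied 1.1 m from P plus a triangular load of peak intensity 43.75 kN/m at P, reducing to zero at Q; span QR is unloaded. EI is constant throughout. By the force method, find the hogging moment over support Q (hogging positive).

M_Q = 49.76 kN·m

Take M_Q as the redundant. Released structure: two simple spans PQ and QR with a hinge at Q.
Discontinuity in slope at Q on the released structure — sum the simple-span end rotations:
  span PQ: point load 102.25 at a = 1.1: Pab(L + a)/(6LEI) = 98.98/EI
  span PQ: triangular load, peak 43.75: 7w₀L³/(360EI) = 141.5/EI
  relative rotation θ_0 = (240.5 + 0)/EI = 240.5/EI
A unit hogging moment at Q produces rotation L₁/(3EI) + L₂/(3EI) = 4.833/EI.
Slope continuity at Q: θ_0 = M_Q·4.833/EI, so M_Q = 240.5/4.833 = 49.76 kN·m (hogging).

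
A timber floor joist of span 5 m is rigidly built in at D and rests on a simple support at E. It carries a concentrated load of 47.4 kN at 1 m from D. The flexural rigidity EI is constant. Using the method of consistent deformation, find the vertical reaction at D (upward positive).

R_D = 44.75 kN

Remove the prop at E; the released (primary) structure is a cantilever built in at D.
Free-end deflection of the primary structure under the applied loading (downward +):
  point load 47.4 at a = 1: Pa²(3L − a)/(6EI) = 110.6/EI
Flexibility coefficient — unit upward force at E: δ_{EE} = L³/(3EI) = 41.67/EI.
The prop prevents deflection at E: R_E = δ_0/δ_{EE} = 110.6/41.67 = 2.654 kN.
Vertical equilibrium: R_D = ΣP − R_E = 47.4 − 2.654 = 44.75 kN.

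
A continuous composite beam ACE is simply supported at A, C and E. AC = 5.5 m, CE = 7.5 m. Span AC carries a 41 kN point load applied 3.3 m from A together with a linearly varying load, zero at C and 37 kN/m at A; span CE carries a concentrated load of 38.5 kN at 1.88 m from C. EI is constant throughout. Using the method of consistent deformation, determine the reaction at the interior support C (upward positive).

R_C = 110.5 kN

Insert a hinge at C; M_C is the redundant, and each span becomes simply supported.
Discontinuity in slope at C on the released structure — sum the simple-span end rotations:
  span AC: point load 41 at a = 3.3: Pab(L + a)/(6LEI) = 79.38/EI
  span AC: triangular load, peak 37: 7w₀L³/(360EI) = 119.7/EI
  span CE: point load 38.5 at a = 1.88: Pab(L + b)/(6LEI) = 118.6/EI
  relative rotation θ_0 = (199.1 + 118.6)/EI = 317.7/EI
A unit hogging moment at C produces rotation L₁/(3EI) + L₂/(3EI) = 4.333/EI.
Slope continuity at C: θ_0 = M_C·4.333/EI, so M_C = 317.7/4.333 = 73.31 kN·m (hogging).
Span AC, ΣM about A with M_C applied at C: R_C^{AC}·5.5 = 321.8 + 73.31, so R_C^{AC} = 71.85 kN and R_A = 142.8 − 71.85 = 70.9 kN.
Span CE, ΣM about E: R_C^{CE}·7.5 = 216.4 + 73.31, so R_C^{CE} = 38.62 kN and R_E = 38.5 − 38.62 = -0.1238 kN.
R_C = 71.85 + 38.62 = 110.5 kN.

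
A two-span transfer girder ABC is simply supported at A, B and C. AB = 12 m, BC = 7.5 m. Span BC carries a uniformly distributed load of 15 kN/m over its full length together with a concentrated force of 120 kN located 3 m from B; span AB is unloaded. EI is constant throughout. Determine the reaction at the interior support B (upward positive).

Take M_B as the redundant. Released structure: two simple spans AB and BC with a hinge at B.
Rotations at B on the released spans (each span's end-slope, ×1/EI):
  span BC: UDL 15: wL³/(24EI) = 263.7/EI
  span BC: point load 120 at a = 3: Pab(L + b)/(6LEI) = 432/EI
  relative rotation θ_0 = (0 + 695.7)/EI = 695.7/EI
A unit hogging moment at B produces rotation L₁/(3EI) + L₂/(3EI) = 6.5/EI.
Slope continuity at B: θ_0 = M_B·6.5/EI, so M_B = 695.7/6.5 = 107 kN·m (hogging).
Span AB, ΣM about A with M_B applied at B: R_B^{AB}·12 = 0 + 107, so R_B^{AB} = 8.919 kN and R_A = 0 − 8.919 = -8.919 kN.
Span BC, ΣM about C: R_B^{BC}·7.5 = 961.9 + 107, so R_B^{BC} = 142.5 kN and R_C = 232.5 − 142.5 = 89.98 kN.
R_B = 8.919 + 142.5 = 151.4 kN.

R_B = 151.4 kN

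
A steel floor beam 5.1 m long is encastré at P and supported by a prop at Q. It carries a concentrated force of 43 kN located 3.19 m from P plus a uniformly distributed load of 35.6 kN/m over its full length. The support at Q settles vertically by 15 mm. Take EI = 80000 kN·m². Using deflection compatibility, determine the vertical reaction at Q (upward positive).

R_Q = 60.92 kN

Remove the prop at Q; the released (primary) structure is a cantilever built in at P.
Downward deflection at the released point Q due to the loads:
  point load 43 at a = 3.19: Pa²(3L − a)/(6EI) = 883.2/EI
  UDL 35.6: wL⁴/(8EI) = 3011/EI
  δ_0 = 3894/EI
Tip deflection under a unit load at Q: L³/(3EI) = 44.22/EI.
With EI = 80000 kN·m²: δ_0 = 0.048671 m and δ_{QQ} = 0.000553 m/kN.
Compatibility — the beam at Q must follow the support down by 0.015 m: δ_0 − R_Q·δ_{QQ} = 0.015, so R_Q = (0.048671 − 0.015)/0.000553 = 60.92 kN.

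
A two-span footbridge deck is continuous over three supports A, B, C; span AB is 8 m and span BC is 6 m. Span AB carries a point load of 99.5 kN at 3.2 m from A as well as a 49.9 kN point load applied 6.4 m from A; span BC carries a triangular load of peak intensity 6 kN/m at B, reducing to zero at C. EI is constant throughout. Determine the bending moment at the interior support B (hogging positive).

Release continuity at B by inserting a hinge; the redundant is the internal moment M_B. The primary structure is two simply-supported spans AB and BC.
Discontinuity in slope at B on the released structure — sum the simple-span end rotations:
  span AB: point load 99.5 at a = 3.2: Pab(L + a)/(6LEI) = 356.6/EI
  span AB: point load 49.9 at a = 6.4: Pab(L + a)/(6LEI) = 153.3/EI
  span BC: triangular load, peak 6: w₀L³/(45EI) = 28.8/EI
  relative rotation θ_0 = (509.9 + 28.8)/EI = 538.7/EI
A unit hogging moment at B produces rotation L₁/(3EI) + L₂/(3EI) = 4.667/EI.
Slope continuity at B: θ_0 = M_B·4.667/EI, so M_B = 538.7/4.667 = 115.4 kN·m (hogging).

M_B = 115.4 kN·m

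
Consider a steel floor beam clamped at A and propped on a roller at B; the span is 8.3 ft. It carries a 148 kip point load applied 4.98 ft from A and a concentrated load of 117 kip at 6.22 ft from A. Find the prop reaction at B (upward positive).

Release the roller at B. Primary structure: cantilever fixed at A.
Deflection at B on the released cantilever, summing each load's contribution:
  point load 148 at a = 4.98: Pa²(3L − a)/(6EI) = 12186/EI
  point load 117 at a = 6.22: Pa²(3L − a)/(6EI) = 14093/EI
  δ_0 = 26279/EI
Tip deflection under a unit load at B: L³/(3EI) = 190.6/EI.
Compatibility at B: δ_0 − R_B·δ_{BB} = 0, so R_B = 26279/190.6 = 137.9 kip.

R_B = 137.9 kip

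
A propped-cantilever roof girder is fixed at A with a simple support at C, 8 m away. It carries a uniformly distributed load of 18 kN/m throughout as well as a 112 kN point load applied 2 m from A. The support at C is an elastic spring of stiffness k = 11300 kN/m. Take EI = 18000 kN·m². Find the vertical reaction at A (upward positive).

Remove the prop at C; the released (primary) structure is a cantilever built in at A.
Deflection at C on the released cantilever, summing each load's contribution:
  UDL 18: wL⁴/(8EI) = 9216/EI
  point load 112 at a = 2: Pa²(3L − a)/(6EI) = 1643/EI
  δ_0 = 10859/EI
Tip deflection under a unit load at C: L³/(3EI) = 170.7/EI.
With EI = 18000 kN·m²: δ_0 = 0.60326 m and δ_{CC} = 0.009481 m/kN.
Compatibility — the spring shortens by R_C/k under the reaction it provides: δ_0 − R_C·δ_{CC} = R_C/k. With 1/k = 0.000088 m/kN, R_C = δ_0 / (δ_{CC} + 1/k) = 0.60326 / (0.009481 + 0.000088) = 63.04 kN.
Vertical equilibrium: R_A = ΣP − R_C = 256 − 63.04 = 193 kN.

R_A = 193 kN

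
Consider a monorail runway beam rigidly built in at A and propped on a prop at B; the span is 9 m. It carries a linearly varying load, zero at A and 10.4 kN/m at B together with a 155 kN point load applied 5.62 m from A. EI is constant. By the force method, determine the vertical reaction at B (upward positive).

R_B = 97.53 kN

Release the roller at B. Primary structure: cantilever fixed at A.
Downward deflection at the released point B due to the loads:
  triangular load, peak 10.4 at the free end: 11w₀L⁴/(120EI) = 6255/EI
  point load 155 at a = 5.62: Pa²(3L − a)/(6EI) = 17445/EI
  δ_0 = 23699/EI
Flexibility coefficient — unit upward force at B: δ_{BB} = L³/(3EI) = 243/EI.
The prop prevents deflection at B: R_B = δ_0/δ_{BB} = 23699/243 = 97.53 kN.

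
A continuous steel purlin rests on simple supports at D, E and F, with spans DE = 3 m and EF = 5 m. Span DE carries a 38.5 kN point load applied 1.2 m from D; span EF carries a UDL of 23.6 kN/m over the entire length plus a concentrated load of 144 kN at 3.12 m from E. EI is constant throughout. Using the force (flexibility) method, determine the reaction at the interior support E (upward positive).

R_E = 195.7 kN

Take M_E as the redundant. Released structure: two simple spans DE and EF with a hinge at E.
Rotations at E on the released spans (each span's end-slope, ×1/EI):
  span DE: point load 38.5 at a = 1.2: Pab(L + a)/(6LEI) = 19.4/EI
  span EF: UDL 23.6: wL³/(24EI) = 122.9/EI
  span EF: point load 144 at a = 3.12: Pab(L + b)/(6LEI) = 193.7/EI
  relative rotation θ_0 = (19.4 + 316.6)/EI = 336/EI
A unit hogging moment at E produces rotation L₁/(3EI) + L₂/(3EI) = 2.667/EI.
Slope continuity at E: θ_0 = M_E·2.667/EI, so M_E = 336/2.667 = 126 kN·m (hogging).
Span DE, ΣM about D with M_E applied at E: R_E^{DE}·3 = 46.2 + 126, so R_E^{DE} = 57.4 kN and R_D = 38.5 − 57.4 = -18.9 kN.
Span EF, ΣM about F: R_E^{EF}·5 = 565.7 + 126, so R_E^{EF} = 138.3 kN and R_F = 262 − 138.3 = 123.7 kN.
R_E = 57.4 + 138.3 = 195.7 kN.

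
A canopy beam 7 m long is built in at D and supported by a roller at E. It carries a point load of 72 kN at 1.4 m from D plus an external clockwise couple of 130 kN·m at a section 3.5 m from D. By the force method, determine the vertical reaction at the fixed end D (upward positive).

Release the roller at E. Primary structure: cantilever fixed at D.
Deflection at E on the released cantilever, summing each load's contribution:
  point load 72 at a = 1.4: Pa²(3L − a)/(6EI) = 461/EI
  clockwise couple 130 at a = 3.5: M₀a(2L − a)/(2EI) = 2389/EI
  δ_0 = 2850/EI
Flexibility coefficient — unit upward force at E: δ_{EE} = L³/(3EI) = 114.3/EI.
The prop prevents deflection at E: R_E = δ_0/δ_{EE} = 2850/114.3 = 24.92 kN.
Vertical equilibrium: R_D = ΣP − R_E = 72 − 24.92 = 47.08 kN.

R_D = 47.08 kN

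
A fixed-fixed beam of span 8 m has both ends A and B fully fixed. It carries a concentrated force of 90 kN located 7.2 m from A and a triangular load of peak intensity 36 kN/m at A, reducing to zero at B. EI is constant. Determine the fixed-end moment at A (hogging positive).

Release both end moments; the primary structure is a simply-supported span AB with redundants M_A and M_B.
End rotations of the released simple span under the applied load (×1/EI):
  at A: point load 90 at a = 7.2: Pab(L + b)/(6LEI) = 95.04/EI
  at B: point load 90 at a = 7.2: Pab(L + a)/(6LEI) = 164.2/EI
  at A: triangular load, peak 36: w₀L³/(45EI) = 409.6/EI
  at B: triangular load, peak 36: 7w₀L³/(360EI) = 358.4/EI
  θ_A0 = 504.6/EI,  θ_B0 = 522.6/EI
Flexibility coefficients: a unit moment at one end gives L/(3EI) there and L/(6EI) at the far end, so f₁₁ = f₂₂ = 2.667/EI and f₁₂ = f₂₁ = 1.333/EI.
Compatibility — zero rotation at each built-in end:
  2.667 M_A + 1.333 M_B = 504.6
  1.333 M_A + 2.667 M_B = 522.6
Solving the pair gives M_A = 121.7 kN·m and M_B = 135.1 kN·m (hogging).

M_A = 121.7 kN·m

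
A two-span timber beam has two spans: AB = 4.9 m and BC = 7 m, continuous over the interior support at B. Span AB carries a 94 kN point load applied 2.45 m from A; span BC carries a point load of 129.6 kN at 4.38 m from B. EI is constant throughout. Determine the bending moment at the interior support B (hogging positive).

Insert a hinge at B; M_B is the redundant, and each span becomes simply supported.
Rotations at B on the released spans (each span's end-slope, ×1/EI):
  span AB: point load 94 at a = 2.45: Pab(L + a)/(6LEI) = 141.1/EI
  span BC: point load 129.6 at a = 4.38: Pab(L + b)/(6LEI) = 340.6/EI
  relative rotation θ_0 = (141.1 + 340.6)/EI = 481.7/EI
A unit hogging moment at B produces rotation L₁/(3EI) + L₂/(3EI) = 3.967/EI.
Compatibility: M_B·(L₁+L₂)/(3EI) = θ_0, giving M_B = 121.4 kN·m (hogging).

M_B = 121.4 kN·m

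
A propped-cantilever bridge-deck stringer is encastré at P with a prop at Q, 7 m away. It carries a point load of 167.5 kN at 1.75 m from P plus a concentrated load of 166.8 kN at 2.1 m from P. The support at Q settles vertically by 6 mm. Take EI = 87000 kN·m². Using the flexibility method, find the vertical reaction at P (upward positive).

R_P = 304.2 kN

Take the reaction at Q as the redundant and release it; the primary structure is a cantilever fixed at P.
Deflection at Q on the released cantilever, summing each load's contribution:
  point load 167.5 at a = 1.75: Pa²(3L − a)/(6EI) = 1646/EI
  point load 166.8 at a = 2.1: Pa²(3L − a)/(6EI) = 2317/EI
  δ_0 = 3963/EI
Tip deflection under a unit load at Q: L³/(3EI) = 114.3/EI.
With EI = 87000 kN·m²: δ_0 = 0.04555 m and δ_{QQ} = 0.001314 m/kN.
Compatibility — the beam at Q must follow the support down by 0.006 m: δ_0 − R_Q·δ_{QQ} = 0.006, so R_Q = (0.04555 − 0.006)/0.001314 = 30.1 kN.
Vertical equilibrium: R_P = ΣP − R_Q = 334.3 − 30.1 = 304.2 kN.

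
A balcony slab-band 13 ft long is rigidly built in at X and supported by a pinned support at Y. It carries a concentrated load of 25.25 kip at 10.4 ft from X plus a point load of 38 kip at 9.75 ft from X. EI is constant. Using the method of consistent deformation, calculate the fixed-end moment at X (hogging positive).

M_X = 89.4 kip·ft

Release the roller at Y. Primary structure: cantilever fixed at X.
Downward deflection at the released point Y due to the loads:
  point load 25.25 at a = 10.4: Pa²(3L − a)/(6EI) = 13018/EI
  point load 38 at a = 9.75: Pa²(3L − a)/(6EI) = 17610/EI
  δ_0 = 30628/EI
Flexibility coefficient — unit upward force at Y: δ_{YY} = L³/(3EI) = 732.3/EI.
The prop prevents deflection at Y: R_Y = δ_0/δ_{YY} = 30628/732.3 = 41.82 kip.
Moment equilibrium about X: M_X = Σ(load moments about X) − R_Y·L = 633.1 − 41.82×13 = 89.4 kip·ft.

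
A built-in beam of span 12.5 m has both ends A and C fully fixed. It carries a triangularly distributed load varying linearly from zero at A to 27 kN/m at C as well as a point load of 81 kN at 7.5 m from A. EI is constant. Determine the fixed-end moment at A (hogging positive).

Release both end moments; the primary structure is a simply-supported span AC with redundants M_A and M_C.
Simple-span end rotations at A and C under the given loads:
  at A: triangular load, peak 27: 7w₀L³/(360EI) = 1025/EI
  at C: triangular load, peak 27: w₀L³/(45EI) = 1172/EI
  at A: point load 81 at a = 7.5: Pab(L + b)/(6LEI) = 708.8/EI
  at C: point load 81 at a = 7.5: Pab(L + a)/(6LEI) = 810/EI
  θ_A0 = 1734/EI,  θ_C0 = 1982/EI
Flexibility coefficients: a unit moment at one end gives L/(3EI) there and L/(6EI) at the far end, so f₁₁ = f₂₂ = 4.167/EI and f₁₂ = f₂₁ = 2.083/EI.
Compatibility — zero rotation at each built-in end:
  4.167 M_A + 2.083 M_C = 1734
  2.083 M_A + 4.167 M_C = 1982
Solving the pair gives M_A = 237.8 kN·m and M_C = 356.7 kN·m (hogging).

M_A = 237.8 kN·m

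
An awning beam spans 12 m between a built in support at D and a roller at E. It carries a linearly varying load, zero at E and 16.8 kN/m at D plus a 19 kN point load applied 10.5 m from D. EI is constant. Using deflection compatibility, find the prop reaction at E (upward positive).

R_E = 35.62 kN

Release the roller at E. Primary structure: cantilever fixed at D.
Deflection at E on the released cantilever, summing each load's contribution:
  triangular load, peak 16.8 at the fixed end: w₀L⁴/(30EI) = 11612/EI
  point load 19 at a = 10.5: Pa²(3L − a)/(6EI) = 8903/EI
  δ_0 = 20515/EI
Flexibility coefficient — unit upward force at E: δ_{EE} = L³/(3EI) = 576/EI.
The prop prevents deflection at E: R_E = δ_0/δ_{EE} = 20515/576 = 35.62 kN.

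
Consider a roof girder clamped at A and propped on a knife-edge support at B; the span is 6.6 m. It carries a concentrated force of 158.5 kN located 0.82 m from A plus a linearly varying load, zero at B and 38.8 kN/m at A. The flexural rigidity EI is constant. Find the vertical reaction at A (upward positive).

Release the roller at B. Primary structure: cantilever fixed at A.
Free-end deflection of the primary structure under the applied loading (downward +):
  point load 158.5 at a = 0.82: Pa²(3L − a)/(6EI) = 337.1/EI
  triangular load, peak 38.8 at the fixed end: w₀L⁴/(30EI) = 2454/EI
  δ_0 = 2791/EI
Flexibility coefficient — unit upward force at B: δ_{BB} = L³/(3EI) = 95.83/EI.
Compatibility at B: δ_0 − R_B·δ_{BB} = 0, so R_B = 2791/95.83 = 29.13 kN.
Vertical equilibrium: R_A = ΣP − R_B = 286.5 − 29.13 = 257.4 kN.

R_A = 257.4 kN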